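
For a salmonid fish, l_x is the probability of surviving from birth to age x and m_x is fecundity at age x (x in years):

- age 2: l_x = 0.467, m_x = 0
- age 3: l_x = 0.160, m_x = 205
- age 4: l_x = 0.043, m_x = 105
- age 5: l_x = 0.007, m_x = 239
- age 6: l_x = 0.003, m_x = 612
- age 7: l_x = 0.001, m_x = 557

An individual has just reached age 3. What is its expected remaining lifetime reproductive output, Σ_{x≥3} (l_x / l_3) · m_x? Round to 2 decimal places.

258.63

l_3 = 0.160. Conditional survival from age 3 to x is l_x / l_3.
  x=3: (0.160/0.160) × 205 = 205.0000
  x=4: (0.043/0.160) × 105 = 28.2188
  x=5: (0.007/0.160) × 239 = 10.4562
  x=6: (0.003/0.160) × 612 = 11.4750
  x=7: (0.001/0.160) × 557 = 3.4813
Sum = 205.0000 + 28.2188 + 10.4562 + 11.4750 + 3.4813 = 258.6313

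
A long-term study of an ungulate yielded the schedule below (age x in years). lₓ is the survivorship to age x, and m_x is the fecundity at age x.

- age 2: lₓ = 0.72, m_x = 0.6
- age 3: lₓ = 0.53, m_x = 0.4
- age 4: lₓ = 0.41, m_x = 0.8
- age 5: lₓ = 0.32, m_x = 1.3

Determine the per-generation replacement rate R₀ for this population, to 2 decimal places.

R₀ = Σ lₓ m_x:
  age 2: 0.72 × 0.6 = 0.4320
  age 3: 0.53 × 0.4 = 0.2120
  age 4: 0.41 × 0.8 = 0.3280
  age 5: 0.32 × 1.3 = 0.4160
R₀ = 0.4320 + 0.2120 + 0.3280 + 0.4160 = 1.3880

1.39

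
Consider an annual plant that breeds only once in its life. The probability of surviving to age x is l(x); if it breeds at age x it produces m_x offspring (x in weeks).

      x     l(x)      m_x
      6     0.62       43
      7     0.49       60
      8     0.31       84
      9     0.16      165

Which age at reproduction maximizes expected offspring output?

Expected offspring if breeding at age x = l(x) × m_x:
  age 6: 0.62 × 43 = 26.660
  age 7: 0.49 × 60 = 29.400
  age 8: 0.31 × 84 = 26.040
  age 9: 0.16 × 165 = 26.400
Maximum at age 7 (29.400).

7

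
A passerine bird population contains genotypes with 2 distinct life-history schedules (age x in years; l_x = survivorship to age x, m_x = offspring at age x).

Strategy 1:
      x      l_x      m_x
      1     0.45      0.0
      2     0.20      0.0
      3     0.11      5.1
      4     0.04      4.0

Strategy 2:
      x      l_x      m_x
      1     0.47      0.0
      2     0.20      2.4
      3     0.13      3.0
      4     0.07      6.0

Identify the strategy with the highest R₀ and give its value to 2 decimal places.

Strategy 1: R₀ = 0.45×0.0 + 0.20×0.0 + 0.11×5.1 + 0.04×4.0 = 0.7210
Strategy 2: R₀ = 0.47×0.0 + 0.20×2.4 + 0.13×3.0 + 0.07×6.0 = 1.2900
Highest R₀: strategy 2 with 1.2900.

1.29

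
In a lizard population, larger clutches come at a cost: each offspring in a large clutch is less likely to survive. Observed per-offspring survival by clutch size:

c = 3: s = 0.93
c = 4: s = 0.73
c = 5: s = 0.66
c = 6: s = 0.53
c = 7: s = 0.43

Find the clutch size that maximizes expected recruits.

Expected recruits = c × s(c):
  c=3: 3 × 0.93 = 2.790
  c=4: 4 × 0.73 = 2.920
  c=5: 5 × 0.66 = 3.300
  c=6: 6 × 0.53 = 3.180
  c=7: 7 × 0.43 = 3.010
Maximum at c = 5 (3.300 recruits).

5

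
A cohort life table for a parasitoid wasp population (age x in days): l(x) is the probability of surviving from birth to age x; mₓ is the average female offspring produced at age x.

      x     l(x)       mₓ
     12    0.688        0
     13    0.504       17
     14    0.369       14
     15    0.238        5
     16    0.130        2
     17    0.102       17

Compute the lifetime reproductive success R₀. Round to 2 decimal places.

R₀ = Σ l(x) mₓ:
  age 12: 0.688 × 0 = 0.0000
  age 13: 0.504 × 17 = 8.5680
  age 14: 0.369 × 14 = 5.1660
  age 15: 0.238 × 5 = 1.1900
  age 16: 0.130 × 2 = 0.2600
  age 17: 0.102 × 17 = 1.7340
R₀ = 0.0000 + 8.5680 + 5.1660 + 1.1900 + 0.2600 + 1.7340 = 16.9180

16.92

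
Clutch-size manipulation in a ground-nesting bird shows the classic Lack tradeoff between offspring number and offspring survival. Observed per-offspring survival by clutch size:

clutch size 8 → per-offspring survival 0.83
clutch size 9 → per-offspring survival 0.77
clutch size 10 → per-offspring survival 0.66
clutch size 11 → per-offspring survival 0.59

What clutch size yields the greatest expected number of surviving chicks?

Expected surviving chicks = c × s(c):
  c=8: 8 × 0.83 = 6.640
  c=9: 9 × 0.77 = 6.930
  c=10: 10 × 0.66 = 6.600
  c=11: 11 × 0.59 = 6.490
Maximum at c = 9 (6.930 surviving chicks).

9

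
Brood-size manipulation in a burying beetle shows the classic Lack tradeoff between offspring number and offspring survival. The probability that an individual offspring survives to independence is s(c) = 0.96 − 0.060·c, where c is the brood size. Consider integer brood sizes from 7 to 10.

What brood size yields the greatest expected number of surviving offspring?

Expected surviving offspring = c × s(c):
  c=7: 7 × 0.540 = 3.780
  c=8: 8 × 0.480 = 3.840
  c=9: 9 × 0.420 = 3.780
  c=10: 10 × 0.360 = 3.600
Maximum at c = 8 (3.840 surviving offspring).

8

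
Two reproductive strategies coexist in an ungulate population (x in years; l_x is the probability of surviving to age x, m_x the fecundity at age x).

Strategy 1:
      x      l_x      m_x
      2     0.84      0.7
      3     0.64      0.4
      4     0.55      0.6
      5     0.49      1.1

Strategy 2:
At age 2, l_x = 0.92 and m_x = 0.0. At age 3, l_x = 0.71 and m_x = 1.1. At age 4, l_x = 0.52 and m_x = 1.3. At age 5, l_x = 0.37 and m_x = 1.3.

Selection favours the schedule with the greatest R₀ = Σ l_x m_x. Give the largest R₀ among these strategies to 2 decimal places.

1.94

Strategy 1: R₀ = 0.84×0.7 + 0.64×0.4 + 0.55×0.6 + 0.49×1.1 = 1.7130
Strategy 2: R₀ = 0.92×0.0 + 0.71×1.1 + 0.52×1.3 + 0.37×1.3 = 1.9380
Highest R₀: strategy 2 with 1.9380.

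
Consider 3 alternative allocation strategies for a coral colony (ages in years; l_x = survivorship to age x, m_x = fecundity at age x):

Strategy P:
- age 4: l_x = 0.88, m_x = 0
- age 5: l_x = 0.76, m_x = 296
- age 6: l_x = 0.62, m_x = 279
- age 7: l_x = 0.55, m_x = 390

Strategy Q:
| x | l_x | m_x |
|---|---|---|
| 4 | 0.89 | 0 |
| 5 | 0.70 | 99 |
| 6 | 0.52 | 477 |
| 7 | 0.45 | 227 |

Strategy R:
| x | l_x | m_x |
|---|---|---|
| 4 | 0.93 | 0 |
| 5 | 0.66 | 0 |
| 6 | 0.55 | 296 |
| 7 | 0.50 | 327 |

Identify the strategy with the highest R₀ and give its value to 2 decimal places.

Strategy P: R₀ = 0.88×0 + 0.76×296 + 0.62×279 + 0.55×390 = 612.4400
Strategy Q: R₀ = 0.89×0 + 0.70×99 + 0.52×477 + 0.45×227 = 419.4900
Strategy R: R₀ = 0.93×0 + 0.66×0 + 0.55×296 + 0.50×327 = 326.3000
Highest R₀: strategy P with 612.4400.

612.44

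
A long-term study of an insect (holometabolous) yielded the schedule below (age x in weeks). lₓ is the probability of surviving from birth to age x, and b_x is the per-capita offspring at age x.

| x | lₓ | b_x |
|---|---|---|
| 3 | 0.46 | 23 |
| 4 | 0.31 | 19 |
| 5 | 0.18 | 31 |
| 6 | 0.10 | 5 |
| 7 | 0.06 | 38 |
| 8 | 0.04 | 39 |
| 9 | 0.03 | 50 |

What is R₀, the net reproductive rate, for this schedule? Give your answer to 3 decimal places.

27.890

R₀ = Σ lₓ b_x:
  age 3: 0.46 × 23 = 10.5800
  age 4: 0.31 × 19 = 5.8900
  age 5: 0.18 × 31 = 5.5800
  age 6: 0.10 × 5 = 0.5000
  age 7: 0.06 × 38 = 2.2800
  age 8: 0.04 × 39 = 1.5600
  age 9: 0.03 × 50 = 1.5000
R₀ = 10.5800 + 5.8900 + 5.5800 + 0.5000 + 2.2800 + 1.5600 + 1.5000 = 27.8900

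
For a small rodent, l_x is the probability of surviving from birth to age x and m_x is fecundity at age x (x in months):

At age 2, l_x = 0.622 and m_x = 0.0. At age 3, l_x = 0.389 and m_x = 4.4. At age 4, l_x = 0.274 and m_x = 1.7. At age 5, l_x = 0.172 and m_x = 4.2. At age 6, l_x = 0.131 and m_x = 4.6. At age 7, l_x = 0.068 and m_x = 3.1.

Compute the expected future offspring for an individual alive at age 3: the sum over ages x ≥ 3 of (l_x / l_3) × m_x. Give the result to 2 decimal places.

l_3 = 0.389. Conditional survival from age 3 to x is l_x / l_3.
  x=3: (0.389/0.389) × 4.4 = 4.4000
  x=4: (0.274/0.389) × 1.7 = 1.1974
  x=5: (0.172/0.389) × 4.2 = 1.8571
  x=6: (0.131/0.389) × 4.6 = 1.5491
  x=7: (0.068/0.389) × 3.1 = 0.5419
Sum = 4.4000 + 1.1974 + 1.8571 + 1.5491 + 0.5419 = 9.5455

9.55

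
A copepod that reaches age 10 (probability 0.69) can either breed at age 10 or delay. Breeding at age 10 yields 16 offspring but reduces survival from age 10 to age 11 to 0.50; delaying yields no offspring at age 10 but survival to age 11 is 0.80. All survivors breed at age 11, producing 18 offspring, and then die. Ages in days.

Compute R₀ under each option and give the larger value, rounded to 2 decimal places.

breed at age 10: R₀ = 0.69 × (16 + 0.50 × 18) = 0.69 × 25.0000 = 17.2500
delay to age 11: R₀ = 0.69 × (0.80 × 18) = 0.69 × 14.4000 = 9.9360
Higher: breed at age 10 (17.2500).

17.25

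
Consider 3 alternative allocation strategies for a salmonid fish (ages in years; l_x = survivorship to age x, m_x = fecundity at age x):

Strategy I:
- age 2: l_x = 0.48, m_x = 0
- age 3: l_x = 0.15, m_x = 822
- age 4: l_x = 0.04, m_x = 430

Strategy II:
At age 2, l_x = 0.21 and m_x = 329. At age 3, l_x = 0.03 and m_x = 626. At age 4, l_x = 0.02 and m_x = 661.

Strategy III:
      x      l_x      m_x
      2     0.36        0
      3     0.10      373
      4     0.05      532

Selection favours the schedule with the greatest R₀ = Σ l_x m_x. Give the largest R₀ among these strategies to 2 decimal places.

140.50

Strategy I: R₀ = 0.48×0 + 0.15×822 + 0.04×430 = 140.5000
Strategy II: R₀ = 0.21×329 + 0.03×626 + 0.02×661 = 101.0900
Strategy III: R₀ = 0.36×0 + 0.10×373 + 0.05×532 = 63.9000
Highest R₀: strategy I with 140.5000.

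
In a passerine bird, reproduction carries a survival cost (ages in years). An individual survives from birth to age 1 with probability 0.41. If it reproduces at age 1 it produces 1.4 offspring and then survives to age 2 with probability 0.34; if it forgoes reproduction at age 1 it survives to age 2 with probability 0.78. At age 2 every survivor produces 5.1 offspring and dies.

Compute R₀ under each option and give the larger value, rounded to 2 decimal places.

1.63

breed at age 1: R₀ = 0.41 × (1.4 + 0.34 × 5.1) = 0.41 × 3.1340 = 1.2849
delay to age 2: R₀ = 0.41 × (0.78 × 5.1) = 0.41 × 3.9780 = 1.6310
Higher: delay to age 2 (1.6310).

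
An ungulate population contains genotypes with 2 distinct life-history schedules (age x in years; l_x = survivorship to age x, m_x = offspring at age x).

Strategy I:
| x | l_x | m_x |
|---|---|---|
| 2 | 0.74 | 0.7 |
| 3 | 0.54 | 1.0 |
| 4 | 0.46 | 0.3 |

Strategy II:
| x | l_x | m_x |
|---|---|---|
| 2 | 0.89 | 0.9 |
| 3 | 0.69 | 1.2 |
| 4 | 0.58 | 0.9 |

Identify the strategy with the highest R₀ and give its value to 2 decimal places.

2.15

Strategy I: R₀ = 0.74×0.7 + 0.54×1.0 + 0.46×0.3 = 1.1960
Strategy II: R₀ = 0.89×0.9 + 0.69×1.2 + 0.58×0.9 = 2.1510
Highest R₀: strategy II with 2.1510.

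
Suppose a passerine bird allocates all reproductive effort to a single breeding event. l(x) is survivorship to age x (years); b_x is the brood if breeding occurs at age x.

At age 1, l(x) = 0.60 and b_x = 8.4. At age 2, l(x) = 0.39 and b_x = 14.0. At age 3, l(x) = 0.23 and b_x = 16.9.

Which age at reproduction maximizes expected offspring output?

2

Expected offspring if breeding at age x = l(x) × b_x:
  age 1: 0.60 × 8.4 = 5.040
  age 2: 0.39 × 14.0 = 5.460
  age 3: 0.23 × 16.9 = 3.887
Maximum at age 2 (5.460).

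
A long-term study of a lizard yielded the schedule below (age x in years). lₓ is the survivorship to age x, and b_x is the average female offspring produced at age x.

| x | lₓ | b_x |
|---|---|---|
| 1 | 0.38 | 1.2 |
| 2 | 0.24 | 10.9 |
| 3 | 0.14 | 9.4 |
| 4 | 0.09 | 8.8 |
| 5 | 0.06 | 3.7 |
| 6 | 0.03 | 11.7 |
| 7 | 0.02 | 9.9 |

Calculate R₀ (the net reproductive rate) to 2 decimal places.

5.95

R₀ = Σ lₓ b_x:
  age 1: 0.38 × 1.2 = 0.4560
  age 2: 0.24 × 10.9 = 2.6160
  age 3: 0.14 × 9.4 = 1.3160
  age 4: 0.09 × 8.8 = 0.7920
  age 5: 0.06 × 3.7 = 0.2220
  age 6: 0.03 × 11.7 = 0.3510
  age 7: 0.02 × 9.9 = 0.1980
R₀ = 0.4560 + 2.6160 + 1.3160 + 0.7920 + 0.2220 + 0.3510 + 0.1980 = 5.9510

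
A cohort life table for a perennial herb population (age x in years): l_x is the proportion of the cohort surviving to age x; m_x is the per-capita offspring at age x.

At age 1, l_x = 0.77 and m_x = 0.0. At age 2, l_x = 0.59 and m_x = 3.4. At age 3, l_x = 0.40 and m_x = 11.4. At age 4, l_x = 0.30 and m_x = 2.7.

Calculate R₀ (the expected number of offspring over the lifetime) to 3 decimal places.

7.376

R₀ = Σ l_x m_x:
  age 1: 0.77 × 0.0 = 0.0000
  age 2: 0.59 × 3.4 = 2.0060
  age 3: 0.40 × 11.4 = 4.5600
  age 4: 0.30 × 2.7 = 0.8100
R₀ = 0.0000 + 2.0060 + 4.5600 + 0.8100 = 7.3760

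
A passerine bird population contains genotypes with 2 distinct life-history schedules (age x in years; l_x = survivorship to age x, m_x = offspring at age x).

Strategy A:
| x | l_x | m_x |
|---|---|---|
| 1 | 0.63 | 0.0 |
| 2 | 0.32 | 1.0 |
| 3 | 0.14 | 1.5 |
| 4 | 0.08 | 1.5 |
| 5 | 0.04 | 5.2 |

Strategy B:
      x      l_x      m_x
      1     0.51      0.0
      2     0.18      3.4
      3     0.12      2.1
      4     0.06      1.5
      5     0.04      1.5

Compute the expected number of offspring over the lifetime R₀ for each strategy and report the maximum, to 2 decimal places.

Strategy A: R₀ = 0.63×0.0 + 0.32×1.0 + 0.14×1.5 + 0.08×1.5 + 0.04×5.2 = 0.8580
Strategy B: R₀ = 0.51×0.0 + 0.18×3.4 + 0.12×2.1 + 0.06×1.5 + 0.04×1.5 = 1.0140
Highest R₀: strategy B with 1.0140.

1.01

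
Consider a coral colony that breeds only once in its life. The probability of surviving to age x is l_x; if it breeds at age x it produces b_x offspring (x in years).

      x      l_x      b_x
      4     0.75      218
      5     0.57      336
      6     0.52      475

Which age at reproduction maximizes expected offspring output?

6

Expected offspring if breeding at age x = l_x × b_x:
  age 4: 0.75 × 218 = 163.500
  age 5: 0.57 × 336 = 191.520
  age 6: 0.52 × 475 = 247.000
Maximum at age 6 (247.000).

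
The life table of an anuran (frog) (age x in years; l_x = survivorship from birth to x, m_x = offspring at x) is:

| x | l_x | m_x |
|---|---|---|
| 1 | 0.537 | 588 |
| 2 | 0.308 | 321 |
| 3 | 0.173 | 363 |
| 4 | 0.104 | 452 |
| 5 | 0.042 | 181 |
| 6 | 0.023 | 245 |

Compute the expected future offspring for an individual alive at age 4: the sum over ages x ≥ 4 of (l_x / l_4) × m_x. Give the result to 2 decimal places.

579.28

l_4 = 0.104. Conditional survival from age 4 to x is l_x / l_4.
  x=4: (0.104/0.104) × 452 = 452.0000
  x=5: (0.042/0.104) × 181 = 73.0962
  x=6: (0.023/0.104) × 245 = 54.1827
Sum = 452.0000 + 73.0962 + 54.1827 = 579.2788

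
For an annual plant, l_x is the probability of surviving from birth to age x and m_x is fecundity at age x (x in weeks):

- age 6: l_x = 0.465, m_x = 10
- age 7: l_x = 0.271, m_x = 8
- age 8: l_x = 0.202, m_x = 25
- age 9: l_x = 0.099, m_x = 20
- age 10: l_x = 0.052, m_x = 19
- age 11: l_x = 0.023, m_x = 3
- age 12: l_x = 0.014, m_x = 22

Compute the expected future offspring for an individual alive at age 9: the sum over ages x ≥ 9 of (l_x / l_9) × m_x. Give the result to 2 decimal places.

33.79

l_9 = 0.099. Conditional survival from age 9 to x is l_x / l_9.
  x=9: (0.099/0.099) × 20 = 20.0000
  x=10: (0.052/0.099) × 19 = 9.9798
  x=11: (0.023/0.099) × 3 = 0.6970
  x=12: (0.014/0.099) × 22 = 3.1111
Sum = 20.0000 + 9.9798 + 0.6970 + 3.1111 = 33.7879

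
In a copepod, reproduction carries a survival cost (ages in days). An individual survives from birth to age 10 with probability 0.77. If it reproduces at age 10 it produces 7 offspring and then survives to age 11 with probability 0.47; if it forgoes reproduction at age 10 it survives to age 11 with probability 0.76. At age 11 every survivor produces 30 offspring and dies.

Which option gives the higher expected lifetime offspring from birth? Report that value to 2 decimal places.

breed at age 10: R₀ = 0.77 × (7 + 0.47 × 30) = 0.77 × 21.1000 = 16.2470
delay to age 11: R₀ = 0.77 × (0.76 × 30) = 0.77 × 22.8000 = 17.5560
Higher: delay to age 11 (17.5560).

17.56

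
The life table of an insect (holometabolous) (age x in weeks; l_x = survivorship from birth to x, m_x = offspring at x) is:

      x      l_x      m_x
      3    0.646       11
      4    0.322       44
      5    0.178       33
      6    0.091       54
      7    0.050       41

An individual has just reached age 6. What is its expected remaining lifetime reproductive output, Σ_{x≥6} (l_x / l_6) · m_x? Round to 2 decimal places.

76.53

l_6 = 0.091. Conditional survival from age 6 to x is l_x / l_6.
  x=6: (0.091/0.091) × 54 = 54.0000
  x=7: (0.050/0.091) × 41 = 22.5275
Sum = 54.0000 + 22.5275 = 76.5275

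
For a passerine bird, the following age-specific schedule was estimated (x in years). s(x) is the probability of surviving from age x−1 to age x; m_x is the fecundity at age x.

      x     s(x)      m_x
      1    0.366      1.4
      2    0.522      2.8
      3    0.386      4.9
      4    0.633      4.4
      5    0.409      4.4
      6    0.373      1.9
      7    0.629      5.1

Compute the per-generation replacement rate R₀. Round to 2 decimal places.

1.73

Survivorship from birth: l_x = s_1·s_2·…·s_x.
  l_1 = 0.36600
  l_2 = 0.19105
  l_3 = 0.07375
  l_4 = 0.04668
  l_5 = 0.01909
  l_6 = 0.00712
  l_7 = 0.00448
R₀ = Σ l_x m_x:
  age 1: 0.36600 × 1.4 = 0.5124
  age 2: 0.19105 × 2.8 = 0.5349
  age 3: 0.07375 × 4.9 = 0.3614
  age 4: 0.04668 × 4.4 = 0.2054
  age 5: 0.01909 × 4.4 = 0.0840
  age 6: 0.00712 × 1.9 = 0.0135
  age 7: 0.00448 × 5.1 = 0.0228
R₀ = 0.5124 + 0.5349 + 0.3614 + 0.2054 + 0.0840 + 0.0135 + 0.0228 = 1.7345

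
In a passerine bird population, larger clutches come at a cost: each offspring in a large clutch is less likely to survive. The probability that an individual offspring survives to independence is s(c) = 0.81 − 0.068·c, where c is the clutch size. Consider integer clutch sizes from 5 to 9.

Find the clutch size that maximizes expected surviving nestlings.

6

Expected surviving nestlings = c × s(c):
  c=5: 5 × 0.470 = 2.350
  c=6: 6 × 0.402 = 2.412
  c=7: 7 × 0.334 = 2.338
  c=8: 8 × 0.266 = 2.128
  c=9: 9 × 0.198 = 1.782
Maximum at c = 6 (2.412 surviving nestlings).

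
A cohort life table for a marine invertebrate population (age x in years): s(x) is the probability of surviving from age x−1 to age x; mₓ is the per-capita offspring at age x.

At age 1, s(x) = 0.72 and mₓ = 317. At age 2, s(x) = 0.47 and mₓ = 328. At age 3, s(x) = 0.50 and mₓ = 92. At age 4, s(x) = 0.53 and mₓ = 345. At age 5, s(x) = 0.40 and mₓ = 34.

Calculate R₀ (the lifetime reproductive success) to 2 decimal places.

Survivorship from birth: l_x = s_1·s_2·…·s_x.
  l_1 = 0.72000
  l_2 = 0.33840
  l_3 = 0.16920
  l_4 = 0.08968
  l_5 = 0.03587
R₀ = Σ l_x mₓ:
  age 1: 0.72000 × 317 = 228.2400
  age 2: 0.33840 × 328 = 110.9952
  age 3: 0.16920 × 92 = 15.5664
  age 4: 0.08968 × 345 = 30.9396
  age 5: 0.03587 × 34 = 1.2196
R₀ = 228.2400 + 110.9952 + 15.5664 + 30.9396 + 1.2196 = 386.9608

386.96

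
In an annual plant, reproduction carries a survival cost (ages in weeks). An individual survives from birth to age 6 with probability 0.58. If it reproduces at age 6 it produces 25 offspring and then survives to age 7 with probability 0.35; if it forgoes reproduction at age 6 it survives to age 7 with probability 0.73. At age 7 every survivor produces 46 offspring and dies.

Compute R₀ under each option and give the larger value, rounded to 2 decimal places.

23.84

breed at age 6: R₀ = 0.58 × (25 + 0.35 × 46) = 0.58 × 41.1000 = 23.8380
delay to age 7: R₀ = 0.58 × (0.73 × 46) = 0.58 × 33.5800 = 19.4764
Higher: breed at age 6 (23.8380).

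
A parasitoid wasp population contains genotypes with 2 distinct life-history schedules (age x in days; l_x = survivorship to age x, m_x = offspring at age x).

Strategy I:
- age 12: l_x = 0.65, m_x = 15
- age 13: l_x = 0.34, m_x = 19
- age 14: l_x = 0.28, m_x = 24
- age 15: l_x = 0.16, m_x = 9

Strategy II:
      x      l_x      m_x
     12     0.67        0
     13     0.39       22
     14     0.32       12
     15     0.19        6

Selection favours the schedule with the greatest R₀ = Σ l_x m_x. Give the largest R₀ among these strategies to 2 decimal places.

Strategy I: R₀ = 0.65×15 + 0.34×19 + 0.28×24 + 0.16×9 = 24.3700
Strategy II: R₀ = 0.67×0 + 0.39×22 + 0.32×12 + 0.19×6 = 13.5600
Highest R₀: strategy I with 24.3700.

24.37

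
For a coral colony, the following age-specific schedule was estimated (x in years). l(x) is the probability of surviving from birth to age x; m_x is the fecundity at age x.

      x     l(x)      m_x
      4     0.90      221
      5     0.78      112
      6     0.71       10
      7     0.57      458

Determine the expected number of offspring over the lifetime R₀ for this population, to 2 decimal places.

R₀ = Σ l(x) m_x:
  age 4: 0.90 × 221 = 198.9000
  age 5: 0.78 × 112 = 87.3600
  age 6: 0.71 × 10 = 7.1000
  age 7: 0.57 × 458 = 261.0600
R₀ = 198.9000 + 87.3600 + 7.1000 + 261.0600 = 554.4200

554.42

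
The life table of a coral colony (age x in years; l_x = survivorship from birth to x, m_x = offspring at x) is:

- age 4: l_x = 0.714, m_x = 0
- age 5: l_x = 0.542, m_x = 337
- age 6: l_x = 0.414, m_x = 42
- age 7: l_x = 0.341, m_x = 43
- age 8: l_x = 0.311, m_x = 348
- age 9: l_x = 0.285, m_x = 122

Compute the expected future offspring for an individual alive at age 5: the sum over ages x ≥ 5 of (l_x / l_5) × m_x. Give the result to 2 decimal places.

l_5 = 0.542. Conditional survival from age 5 to x is l_x / l_5.
  x=5: (0.542/0.542) × 337 = 337.0000
  x=6: (0.414/0.542) × 42 = 32.0812
  x=7: (0.341/0.542) × 43 = 27.0535
  x=8: (0.311/0.542) × 348 = 199.6827
  x=9: (0.285/0.542) × 122 = 64.1513
Sum = 337.0000 + 32.0812 + 27.0535 + 199.6827 + 64.1513 = 659.9686

659.97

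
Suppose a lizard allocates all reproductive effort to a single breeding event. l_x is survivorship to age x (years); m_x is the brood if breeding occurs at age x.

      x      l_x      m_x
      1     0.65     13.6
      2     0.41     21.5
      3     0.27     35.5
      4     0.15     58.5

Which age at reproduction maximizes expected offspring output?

Expected offspring if breeding at age x = l_x × m_x:
  age 1: 0.65 × 13.6 = 8.840
  age 2: 0.41 × 21.5 = 8.815
  age 3: 0.27 × 35.5 = 9.585
  age 4: 0.15 × 58.5 = 8.775
Maximum at age 3 (9.585).

3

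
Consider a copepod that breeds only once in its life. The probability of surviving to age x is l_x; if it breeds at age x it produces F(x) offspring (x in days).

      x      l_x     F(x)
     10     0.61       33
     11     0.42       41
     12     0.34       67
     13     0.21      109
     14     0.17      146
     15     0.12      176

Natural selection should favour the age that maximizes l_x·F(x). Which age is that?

14

Expected offspring if breeding at age x = l_x × F(x):
  age 10: 0.61 × 33 = 20.130
  age 11: 0.42 × 41 = 17.220
  age 12: 0.34 × 67 = 22.780
  age 13: 0.21 × 109 = 22.890
  age 14: 0.17 × 146 = 24.820
  age 15: 0.12 × 176 = 21.120
Maximum at age 14 (24.820).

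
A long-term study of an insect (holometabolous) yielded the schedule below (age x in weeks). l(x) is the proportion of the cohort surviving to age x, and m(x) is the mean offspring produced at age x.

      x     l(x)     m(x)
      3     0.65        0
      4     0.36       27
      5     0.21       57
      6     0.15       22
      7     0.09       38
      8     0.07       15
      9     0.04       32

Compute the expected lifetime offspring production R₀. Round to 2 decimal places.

R₀ = Σ l(x) m(x):
  age 3: 0.65 × 0 = 0.0000
  age 4: 0.36 × 27 = 9.7200
  age 5: 0.21 × 57 = 11.9700
  age 6: 0.15 × 22 = 3.3000
  age 7: 0.09 × 38 = 3.4200
  age 8: 0.07 × 15 = 1.0500
  age 9: 0.04 × 32 = 1.2800
R₀ = 0.0000 + 9.7200 + 11.9700 + 3.3000 + 3.4200 + 1.0500 + 1.2800 = 30.7400

30.74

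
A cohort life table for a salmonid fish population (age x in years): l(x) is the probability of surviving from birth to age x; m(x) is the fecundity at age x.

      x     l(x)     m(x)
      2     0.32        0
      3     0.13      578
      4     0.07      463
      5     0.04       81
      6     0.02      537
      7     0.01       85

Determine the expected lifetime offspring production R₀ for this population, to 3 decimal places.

122.380

R₀ = Σ l(x) m(x):
  age 2: 0.32 × 0 = 0.0000
  age 3: 0.13 × 578 = 75.1400
  age 4: 0.07 × 463 = 32.4100
  age 5: 0.04 × 81 = 3.2400
  age 6: 0.02 × 537 = 10.7400
  age 7: 0.01 × 85 = 0.8500
R₀ = 0.0000 + 75.1400 + 32.4100 + 3.2400 + 10.7400 + 0.8500 = 122.3800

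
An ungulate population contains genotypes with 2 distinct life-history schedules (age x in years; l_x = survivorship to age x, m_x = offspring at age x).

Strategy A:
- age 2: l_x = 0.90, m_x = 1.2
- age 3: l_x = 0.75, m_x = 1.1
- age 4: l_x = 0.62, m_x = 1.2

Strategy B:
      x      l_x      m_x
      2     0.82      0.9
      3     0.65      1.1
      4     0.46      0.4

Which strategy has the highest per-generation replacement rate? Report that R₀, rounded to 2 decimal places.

2.65

Strategy A: R₀ = 0.90×1.2 + 0.75×1.1 + 0.62×1.2 = 2.6490
Strategy B: R₀ = 0.82×0.9 + 0.65×1.1 + 0.46×0.4 = 1.6370
Highest R₀: strategy A with 2.6490.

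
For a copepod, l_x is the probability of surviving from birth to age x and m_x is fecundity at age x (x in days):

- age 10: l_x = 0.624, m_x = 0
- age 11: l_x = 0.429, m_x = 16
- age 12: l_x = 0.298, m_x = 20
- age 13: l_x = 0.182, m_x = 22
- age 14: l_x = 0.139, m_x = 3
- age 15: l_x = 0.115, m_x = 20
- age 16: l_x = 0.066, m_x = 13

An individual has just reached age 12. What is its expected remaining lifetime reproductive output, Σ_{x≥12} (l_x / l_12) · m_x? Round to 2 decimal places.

45.43

l_12 = 0.298. Conditional survival from age 12 to x is l_x / l_12.
  x=12: (0.298/0.298) × 20 = 20.0000
  x=13: (0.182/0.298) × 22 = 13.4362
  x=14: (0.139/0.298) × 3 = 1.3993
  x=15: (0.115/0.298) × 20 = 7.7181
  x=16: (0.066/0.298) × 13 = 2.8792
Sum = 20.0000 + 13.4362 + 1.3993 + 7.7181 + 2.8792 = 45.4329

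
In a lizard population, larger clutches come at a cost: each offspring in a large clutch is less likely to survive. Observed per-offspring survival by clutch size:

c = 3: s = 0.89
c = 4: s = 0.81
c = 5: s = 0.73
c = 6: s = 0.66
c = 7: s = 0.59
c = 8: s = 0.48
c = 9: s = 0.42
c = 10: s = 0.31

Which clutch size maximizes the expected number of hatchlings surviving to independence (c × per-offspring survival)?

Expected hatchlings surviving to independence = c × s(c):
  c=3: 3 × 0.89 = 2.670
  c=4: 4 × 0.81 = 3.240
  c=5: 5 × 0.73 = 3.650
  c=6: 6 × 0.66 = 3.960
  c=7: 7 × 0.59 = 4.130
  c=8: 8 × 0.48 = 3.840
  c=9: 9 × 0.42 = 3.780
  c=10: 10 × 0.31 = 3.100
Maximum at c = 7 (4.130 hatchlings surviving to independence).

7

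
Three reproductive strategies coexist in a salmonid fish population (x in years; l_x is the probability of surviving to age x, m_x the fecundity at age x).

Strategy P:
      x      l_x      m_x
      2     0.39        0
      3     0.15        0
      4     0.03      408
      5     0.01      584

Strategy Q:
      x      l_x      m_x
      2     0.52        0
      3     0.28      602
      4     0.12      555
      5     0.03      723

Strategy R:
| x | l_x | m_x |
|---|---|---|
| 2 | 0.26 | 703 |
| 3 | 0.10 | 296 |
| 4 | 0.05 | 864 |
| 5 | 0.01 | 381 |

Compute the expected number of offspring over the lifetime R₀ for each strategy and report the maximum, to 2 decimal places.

Strategy P: R₀ = 0.39×0 + 0.15×0 + 0.03×408 + 0.01×584 = 18.0800
Strategy Q: R₀ = 0.52×0 + 0.28×602 + 0.12×555 + 0.03×723 = 256.8500
Strategy R: R₀ = 0.26×703 + 0.10×296 + 0.05×864 + 0.01×381 = 259.3900
Highest R₀: strategy R with 259.3900.

259.39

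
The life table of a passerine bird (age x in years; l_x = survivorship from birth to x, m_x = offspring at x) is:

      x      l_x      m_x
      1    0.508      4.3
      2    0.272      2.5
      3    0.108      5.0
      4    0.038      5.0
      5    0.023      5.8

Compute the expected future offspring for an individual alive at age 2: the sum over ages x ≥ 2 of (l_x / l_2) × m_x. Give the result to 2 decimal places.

5.67

l_2 = 0.272. Conditional survival from age 2 to x is l_x / l_2.
  x=2: (0.272/0.272) × 2.5 = 2.5000
  x=3: (0.108/0.272) × 5.0 = 1.9853
  x=4: (0.038/0.272) × 5.0 = 0.6985
  x=5: (0.023/0.272) × 5.8 = 0.4904
Sum = 2.5000 + 1.9853 + 0.6985 + 0.4904 = 5.6743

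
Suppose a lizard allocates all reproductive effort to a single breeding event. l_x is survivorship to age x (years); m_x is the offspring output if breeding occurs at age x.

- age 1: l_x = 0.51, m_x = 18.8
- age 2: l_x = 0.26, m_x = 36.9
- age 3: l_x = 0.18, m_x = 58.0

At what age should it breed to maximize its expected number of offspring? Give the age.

Expected offspring if breeding at age x = l_x × m_x:
  age 1: 0.51 × 18.8 = 9.588
  age 2: 0.26 × 36.9 = 9.594
  age 3: 0.18 × 58.0 = 10.440
Maximum at age 3 (10.440).

3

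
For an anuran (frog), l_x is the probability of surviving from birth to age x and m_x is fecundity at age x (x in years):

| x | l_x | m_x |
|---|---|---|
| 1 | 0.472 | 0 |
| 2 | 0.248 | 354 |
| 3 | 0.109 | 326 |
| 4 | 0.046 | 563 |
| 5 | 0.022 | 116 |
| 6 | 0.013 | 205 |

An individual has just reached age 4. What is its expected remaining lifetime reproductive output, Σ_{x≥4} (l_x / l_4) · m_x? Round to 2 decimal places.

676.41

l_4 = 0.046. Conditional survival from age 4 to x is l_x / l_4.
  x=4: (0.046/0.046) × 563 = 563.0000
  x=5: (0.022/0.046) × 116 = 55.4783
  x=6: (0.013/0.046) × 205 = 57.9348
Sum = 563.0000 + 55.4783 + 57.9348 = 676.4130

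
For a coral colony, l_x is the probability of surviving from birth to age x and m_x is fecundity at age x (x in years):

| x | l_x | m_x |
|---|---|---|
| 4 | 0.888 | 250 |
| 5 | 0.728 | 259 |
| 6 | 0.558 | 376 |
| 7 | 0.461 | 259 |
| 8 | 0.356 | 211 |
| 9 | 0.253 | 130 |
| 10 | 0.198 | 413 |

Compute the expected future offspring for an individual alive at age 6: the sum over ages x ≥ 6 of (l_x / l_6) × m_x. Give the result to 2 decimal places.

l_6 = 0.558. Conditional survival from age 6 to x is l_x / l_6.
  x=6: (0.558/0.558) × 376 = 376.0000
  x=7: (0.461/0.558) × 259 = 213.9767
  x=8: (0.356/0.558) × 211 = 134.6165
  x=9: (0.253/0.558) × 130 = 58.9427
  x=10: (0.198/0.558) × 413 = 146.5484
Sum = 376.0000 + 213.9767 + 134.6165 + 58.9427 + 146.5484 = 930.0842

930.08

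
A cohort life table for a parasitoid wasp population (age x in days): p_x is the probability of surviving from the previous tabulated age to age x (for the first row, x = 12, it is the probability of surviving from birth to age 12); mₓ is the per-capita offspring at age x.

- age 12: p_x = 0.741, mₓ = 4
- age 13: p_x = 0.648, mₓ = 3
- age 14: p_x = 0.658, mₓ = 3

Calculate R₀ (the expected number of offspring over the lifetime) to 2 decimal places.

5.35

Survivorship from birth: l_x = p_12·p_13·…·p_x.
  l_12 = 0.74100
  l_13 = 0.48017
  l_14 = 0.31595
R₀ = Σ l_x mₓ:
  age 12: 0.74100 × 4 = 2.9640
  age 13: 0.48017 × 3 = 1.4405
  age 14: 0.31595 × 3 = 0.9479
R₀ = 2.9640 + 1.4405 + 0.9479 = 5.3524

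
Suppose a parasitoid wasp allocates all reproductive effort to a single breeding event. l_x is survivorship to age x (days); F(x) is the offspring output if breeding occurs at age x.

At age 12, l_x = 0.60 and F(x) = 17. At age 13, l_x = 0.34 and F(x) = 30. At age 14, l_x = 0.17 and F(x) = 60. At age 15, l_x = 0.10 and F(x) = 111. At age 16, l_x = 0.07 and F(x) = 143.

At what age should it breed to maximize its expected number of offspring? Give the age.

15

Expected offspring if breeding at age x = l_x × F(x):
  age 12: 0.60 × 17 = 10.200
  age 13: 0.34 × 30 = 10.200
  age 14: 0.17 × 60 = 10.200
  age 15: 0.10 × 111 = 11.100
  age 16: 0.07 × 143 = 10.010
Maximum at age 15 (11.100).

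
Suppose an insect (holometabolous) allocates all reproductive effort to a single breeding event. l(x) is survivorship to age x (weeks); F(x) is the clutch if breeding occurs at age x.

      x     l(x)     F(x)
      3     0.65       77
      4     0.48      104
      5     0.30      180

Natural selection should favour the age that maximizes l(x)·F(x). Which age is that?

Expected offspring if breeding at age x = l(x) × F(x):
  age 3: 0.65 × 77 = 50.050
  age 4: 0.48 × 104 = 49.920
  age 5: 0.30 × 180 = 54.000
Maximum at age 5 (54.000).

5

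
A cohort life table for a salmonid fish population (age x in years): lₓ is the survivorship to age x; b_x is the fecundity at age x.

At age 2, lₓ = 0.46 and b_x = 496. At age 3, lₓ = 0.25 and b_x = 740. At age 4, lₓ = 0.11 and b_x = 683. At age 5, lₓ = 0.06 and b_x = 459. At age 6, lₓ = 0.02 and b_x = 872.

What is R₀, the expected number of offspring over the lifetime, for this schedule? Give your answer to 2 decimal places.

R₀ = Σ lₓ b_x:
  age 2: 0.46 × 496 = 228.1600
  age 3: 0.25 × 740 = 185.0000
  age 4: 0.11 × 683 = 75.1300
  age 5: 0.06 × 459 = 27.5400
  age 6: 0.02 × 872 = 17.4400
R₀ = 228.1600 + 185.0000 + 75.1300 + 27.5400 + 17.4400 = 533.2700

533.27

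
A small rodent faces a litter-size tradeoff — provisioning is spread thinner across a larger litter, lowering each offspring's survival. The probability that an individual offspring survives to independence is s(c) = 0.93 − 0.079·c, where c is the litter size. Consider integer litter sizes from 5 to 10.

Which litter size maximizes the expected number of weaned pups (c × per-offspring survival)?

Expected weaned pups = c × s(c):
  c=5: 5 × 0.535 = 2.675
  c=6: 6 × 0.456 = 2.736
  c=7: 7 × 0.377 = 2.639
  c=8: 8 × 0.298 = 2.384
  c=9: 9 × 0.219 = 1.971
  c=10: 10 × 0.140 = 1.400
Maximum at c = 6 (2.736 weaned pups).

6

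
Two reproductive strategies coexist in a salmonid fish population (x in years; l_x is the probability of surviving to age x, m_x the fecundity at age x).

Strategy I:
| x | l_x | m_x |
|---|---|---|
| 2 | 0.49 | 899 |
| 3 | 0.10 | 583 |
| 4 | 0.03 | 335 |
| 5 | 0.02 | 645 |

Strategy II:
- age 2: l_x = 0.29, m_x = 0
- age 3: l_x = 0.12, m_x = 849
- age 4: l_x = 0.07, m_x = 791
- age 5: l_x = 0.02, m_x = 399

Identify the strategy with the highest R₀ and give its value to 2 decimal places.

Strategy I: R₀ = 0.49×899 + 0.10×583 + 0.03×335 + 0.02×645 = 521.7600
Strategy II: R₀ = 0.29×0 + 0.12×849 + 0.07×791 + 0.02×399 = 165.2300
Highest R₀: strategy I with 521.7600.

521.76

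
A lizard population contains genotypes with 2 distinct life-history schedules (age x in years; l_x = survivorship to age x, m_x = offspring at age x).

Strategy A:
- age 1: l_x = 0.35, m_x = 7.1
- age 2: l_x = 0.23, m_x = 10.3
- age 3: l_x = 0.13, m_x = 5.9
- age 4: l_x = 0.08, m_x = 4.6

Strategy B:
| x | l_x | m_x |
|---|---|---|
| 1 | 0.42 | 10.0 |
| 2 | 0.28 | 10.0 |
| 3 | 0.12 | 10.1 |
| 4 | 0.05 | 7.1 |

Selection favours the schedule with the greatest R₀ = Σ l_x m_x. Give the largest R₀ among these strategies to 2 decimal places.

8.57

Strategy A: R₀ = 0.35×7.1 + 0.23×10.3 + 0.13×5.9 + 0.08×4.6 = 5.9890
Strategy B: R₀ = 0.42×10.0 + 0.28×10.0 + 0.12×10.1 + 0.05×7.1 = 8.5670
Highest R₀: strategy B with 8.5670.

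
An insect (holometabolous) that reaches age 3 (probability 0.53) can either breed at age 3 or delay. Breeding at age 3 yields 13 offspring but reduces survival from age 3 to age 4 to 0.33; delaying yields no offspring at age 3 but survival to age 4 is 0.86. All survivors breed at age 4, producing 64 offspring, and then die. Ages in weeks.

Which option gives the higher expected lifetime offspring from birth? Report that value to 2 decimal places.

breed at age 3: R₀ = 0.53 × (13 + 0.33 × 64) = 0.53 × 34.1200 = 18.0836
delay to age 4: R₀ = 0.53 × (0.86 × 64) = 0.53 × 55.0400 = 29.1712
Higher: delay to age 4 (29.1712).

29.17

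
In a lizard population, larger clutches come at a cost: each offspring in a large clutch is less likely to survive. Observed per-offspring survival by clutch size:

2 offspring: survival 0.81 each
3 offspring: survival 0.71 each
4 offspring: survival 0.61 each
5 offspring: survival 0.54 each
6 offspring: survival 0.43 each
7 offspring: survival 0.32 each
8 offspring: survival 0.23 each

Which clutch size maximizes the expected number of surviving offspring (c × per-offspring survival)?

5

Expected surviving offspring = c × s(c):
  c=2: 2 × 0.81 = 1.620
  c=3: 3 × 0.71 = 2.130
  c=4: 4 × 0.61 = 2.440
  c=5: 5 × 0.54 = 2.700
  c=6: 6 × 0.43 = 2.580
  c=7: 7 × 0.32 = 2.240
  c=8: 8 × 0.23 = 1.840
Maximum at c = 5 (2.700 surviving offspring).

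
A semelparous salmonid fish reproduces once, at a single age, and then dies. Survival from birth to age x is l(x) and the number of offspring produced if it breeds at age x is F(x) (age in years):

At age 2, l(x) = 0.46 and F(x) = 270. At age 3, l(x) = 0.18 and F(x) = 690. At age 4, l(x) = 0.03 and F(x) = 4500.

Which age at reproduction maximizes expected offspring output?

4

Expected offspring if breeding at age x = l(x) × F(x):
  age 2: 0.46 × 270 = 124.200
  age 3: 0.18 × 690 = 124.200
  age 4: 0.03 × 4500 = 135.000
Maximum at age 4 (135.000).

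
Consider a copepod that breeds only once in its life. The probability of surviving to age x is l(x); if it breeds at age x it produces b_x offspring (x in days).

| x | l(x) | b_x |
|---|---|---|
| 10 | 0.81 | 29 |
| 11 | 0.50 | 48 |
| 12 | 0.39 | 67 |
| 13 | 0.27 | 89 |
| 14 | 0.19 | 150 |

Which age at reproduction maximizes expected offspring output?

14

Expected offspring if breeding at age x = l(x) × b_x:
  age 10: 0.81 × 29 = 23.490
  age 11: 0.50 × 48 = 24.000
  age 12: 0.39 × 67 = 26.130
  age 13: 0.27 × 89 = 24.030
  age 14: 0.19 × 150 = 28.500
Maximum at age 14 (28.500).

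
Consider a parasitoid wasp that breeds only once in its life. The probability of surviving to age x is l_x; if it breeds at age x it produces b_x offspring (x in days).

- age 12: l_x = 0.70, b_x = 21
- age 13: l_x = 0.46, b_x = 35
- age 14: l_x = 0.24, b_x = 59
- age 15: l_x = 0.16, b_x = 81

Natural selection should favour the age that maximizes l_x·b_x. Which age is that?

Expected offspring if breeding at age x = l_x × b_x:
  age 12: 0.70 × 21 = 14.700
  age 13: 0.46 × 35 = 16.100
  age 14: 0.24 × 59 = 14.160
  age 15: 0.16 × 81 = 12.960
Maximum at age 13 (16.100).

13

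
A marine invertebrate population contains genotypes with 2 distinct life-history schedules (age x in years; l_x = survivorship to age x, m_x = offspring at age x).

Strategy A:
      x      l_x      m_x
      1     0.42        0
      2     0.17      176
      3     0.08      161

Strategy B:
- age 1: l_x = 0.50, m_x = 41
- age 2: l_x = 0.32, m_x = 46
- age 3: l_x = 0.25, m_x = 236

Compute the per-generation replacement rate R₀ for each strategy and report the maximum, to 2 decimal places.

94.22

Strategy A: R₀ = 0.42×0 + 0.17×176 + 0.08×161 = 42.8000
Strategy B: R₀ = 0.50×41 + 0.32×46 + 0.25×236 = 94.2200
Highest R₀: strategy B with 94.2200.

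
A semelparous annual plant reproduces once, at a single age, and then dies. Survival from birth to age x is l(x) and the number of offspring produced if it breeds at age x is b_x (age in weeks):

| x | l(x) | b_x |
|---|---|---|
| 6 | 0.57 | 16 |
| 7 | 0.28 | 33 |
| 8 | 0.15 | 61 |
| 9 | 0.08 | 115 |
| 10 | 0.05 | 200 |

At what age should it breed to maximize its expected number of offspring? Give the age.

Expected offspring if breeding at age x = l(x) × b_x:
  age 6: 0.57 × 16 = 9.120
  age 7: 0.28 × 33 = 9.240
  age 8: 0.15 × 61 = 9.150
  age 9: 0.08 × 115 = 9.200
  age 10: 0.05 × 200 = 10.000
Maximum at age 10 (10.000).

10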